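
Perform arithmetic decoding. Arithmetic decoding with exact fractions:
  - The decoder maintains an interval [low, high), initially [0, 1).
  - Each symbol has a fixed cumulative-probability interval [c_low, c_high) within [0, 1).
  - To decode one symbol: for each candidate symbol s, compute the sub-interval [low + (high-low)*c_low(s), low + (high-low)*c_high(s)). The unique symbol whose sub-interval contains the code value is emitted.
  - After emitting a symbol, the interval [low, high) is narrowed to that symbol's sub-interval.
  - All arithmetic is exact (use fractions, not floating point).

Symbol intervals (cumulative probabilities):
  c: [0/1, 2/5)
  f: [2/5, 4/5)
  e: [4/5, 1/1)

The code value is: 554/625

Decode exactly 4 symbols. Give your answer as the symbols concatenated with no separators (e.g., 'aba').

Answer: efcc

Derivation:
Step 1: interval [0/1, 1/1), width = 1/1 - 0/1 = 1/1
  'c': [0/1 + 1/1*0/1, 0/1 + 1/1*2/5) = [0/1, 2/5)
  'f': [0/1 + 1/1*2/5, 0/1 + 1/1*4/5) = [2/5, 4/5)
  'e': [0/1 + 1/1*4/5, 0/1 + 1/1*1/1) = [4/5, 1/1) <- contains code 554/625
  emit 'e', narrow to [4/5, 1/1)
Step 2: interval [4/5, 1/1), width = 1/1 - 4/5 = 1/5
  'c': [4/5 + 1/5*0/1, 4/5 + 1/5*2/5) = [4/5, 22/25)
  'f': [4/5 + 1/5*2/5, 4/5 + 1/5*4/5) = [22/25, 24/25) <- contains code 554/625
  'e': [4/5 + 1/5*4/5, 4/5 + 1/5*1/1) = [24/25, 1/1)
  emit 'f', narrow to [22/25, 24/25)
Step 3: interval [22/25, 24/25), width = 24/25 - 22/25 = 2/25
  'c': [22/25 + 2/25*0/1, 22/25 + 2/25*2/5) = [22/25, 114/125) <- contains code 554/625
  'f': [22/25 + 2/25*2/5, 22/25 + 2/25*4/5) = [114/125, 118/125)
  'e': [22/25 + 2/25*4/5, 22/25 + 2/25*1/1) = [118/125, 24/25)
  emit 'c', narrow to [22/25, 114/125)
Step 4: interval [22/25, 114/125), width = 114/125 - 22/25 = 4/125
  'c': [22/25 + 4/125*0/1, 22/25 + 4/125*2/5) = [22/25, 558/625) <- contains code 554/625
  'f': [22/25 + 4/125*2/5, 22/25 + 4/125*4/5) = [558/625, 566/625)
  'e': [22/25 + 4/125*4/5, 22/25 + 4/125*1/1) = [566/625, 114/125)
  emit 'c', narrow to [22/25, 558/625)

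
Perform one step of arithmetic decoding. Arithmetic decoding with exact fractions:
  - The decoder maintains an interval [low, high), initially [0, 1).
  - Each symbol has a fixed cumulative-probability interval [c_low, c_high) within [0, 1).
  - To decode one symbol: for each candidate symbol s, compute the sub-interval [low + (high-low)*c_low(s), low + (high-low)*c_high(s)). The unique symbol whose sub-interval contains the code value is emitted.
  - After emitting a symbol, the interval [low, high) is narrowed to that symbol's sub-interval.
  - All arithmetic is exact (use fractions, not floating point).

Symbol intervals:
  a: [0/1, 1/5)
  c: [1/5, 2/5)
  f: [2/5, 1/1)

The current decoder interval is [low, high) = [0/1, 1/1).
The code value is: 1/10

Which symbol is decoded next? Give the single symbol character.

Answer: a

Derivation:
Interval width = high − low = 1/1 − 0/1 = 1/1
Scaled code = (code − low) / width = (1/10 − 0/1) / 1/1 = 1/10
  a: [0/1, 1/5) ← scaled code falls here ✓
  c: [1/5, 2/5) 
  f: [2/5, 1/1) 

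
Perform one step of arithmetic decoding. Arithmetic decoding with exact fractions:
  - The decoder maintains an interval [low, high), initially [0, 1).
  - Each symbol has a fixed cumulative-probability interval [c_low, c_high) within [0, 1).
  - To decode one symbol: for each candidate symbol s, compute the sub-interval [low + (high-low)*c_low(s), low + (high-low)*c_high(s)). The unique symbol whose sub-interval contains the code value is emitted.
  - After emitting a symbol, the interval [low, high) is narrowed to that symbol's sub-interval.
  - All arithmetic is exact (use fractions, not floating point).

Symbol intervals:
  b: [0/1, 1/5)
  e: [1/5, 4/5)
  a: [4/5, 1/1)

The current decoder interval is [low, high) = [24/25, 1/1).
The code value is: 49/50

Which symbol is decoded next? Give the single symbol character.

Interval width = high − low = 1/1 − 24/25 = 1/25
Scaled code = (code − low) / width = (49/50 − 24/25) / 1/25 = 1/2
  b: [0/1, 1/5) 
  e: [1/5, 4/5) ← scaled code falls here ✓
  a: [4/5, 1/1) 

Answer: e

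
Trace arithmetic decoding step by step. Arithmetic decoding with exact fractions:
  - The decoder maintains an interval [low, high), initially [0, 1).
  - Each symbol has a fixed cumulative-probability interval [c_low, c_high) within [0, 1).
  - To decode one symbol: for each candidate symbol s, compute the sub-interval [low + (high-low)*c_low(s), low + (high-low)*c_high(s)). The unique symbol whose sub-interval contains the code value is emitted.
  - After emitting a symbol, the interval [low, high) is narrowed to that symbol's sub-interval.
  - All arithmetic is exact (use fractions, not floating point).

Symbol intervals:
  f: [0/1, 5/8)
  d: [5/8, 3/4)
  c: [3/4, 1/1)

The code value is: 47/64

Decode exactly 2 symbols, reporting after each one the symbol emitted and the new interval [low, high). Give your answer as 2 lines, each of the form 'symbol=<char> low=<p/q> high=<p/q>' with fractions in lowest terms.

Step 1: interval [0/1, 1/1), width = 1/1 - 0/1 = 1/1
  'f': [0/1 + 1/1*0/1, 0/1 + 1/1*5/8) = [0/1, 5/8)
  'd': [0/1 + 1/1*5/8, 0/1 + 1/1*3/4) = [5/8, 3/4) <- contains code 47/64
  'c': [0/1 + 1/1*3/4, 0/1 + 1/1*1/1) = [3/4, 1/1)
  emit 'd', narrow to [5/8, 3/4)
Step 2: interval [5/8, 3/4), width = 3/4 - 5/8 = 1/8
  'f': [5/8 + 1/8*0/1, 5/8 + 1/8*5/8) = [5/8, 45/64)
  'd': [5/8 + 1/8*5/8, 5/8 + 1/8*3/4) = [45/64, 23/32)
  'c': [5/8 + 1/8*3/4, 5/8 + 1/8*1/1) = [23/32, 3/4) <- contains code 47/64
  emit 'c', narrow to [23/32, 3/4)

Answer: symbol=d low=5/8 high=3/4
symbol=c low=23/32 high=3/4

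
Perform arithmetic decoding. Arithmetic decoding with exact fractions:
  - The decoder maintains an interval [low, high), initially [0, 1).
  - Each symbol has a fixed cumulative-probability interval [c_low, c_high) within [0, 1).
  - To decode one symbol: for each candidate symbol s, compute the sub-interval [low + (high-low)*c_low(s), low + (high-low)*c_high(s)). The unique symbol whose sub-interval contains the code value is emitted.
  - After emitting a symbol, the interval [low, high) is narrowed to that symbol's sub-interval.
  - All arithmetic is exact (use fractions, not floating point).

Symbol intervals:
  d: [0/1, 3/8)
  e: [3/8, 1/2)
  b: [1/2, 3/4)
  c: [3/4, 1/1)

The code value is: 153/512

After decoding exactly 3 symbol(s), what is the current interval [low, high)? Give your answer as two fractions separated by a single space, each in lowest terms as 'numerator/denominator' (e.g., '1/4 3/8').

Step 1: interval [0/1, 1/1), width = 1/1 - 0/1 = 1/1
  'd': [0/1 + 1/1*0/1, 0/1 + 1/1*3/8) = [0/1, 3/8) <- contains code 153/512
  'e': [0/1 + 1/1*3/8, 0/1 + 1/1*1/2) = [3/8, 1/2)
  'b': [0/1 + 1/1*1/2, 0/1 + 1/1*3/4) = [1/2, 3/4)
  'c': [0/1 + 1/1*3/4, 0/1 + 1/1*1/1) = [3/4, 1/1)
  emit 'd', narrow to [0/1, 3/8)
Step 2: interval [0/1, 3/8), width = 3/8 - 0/1 = 3/8
  'd': [0/1 + 3/8*0/1, 0/1 + 3/8*3/8) = [0/1, 9/64)
  'e': [0/1 + 3/8*3/8, 0/1 + 3/8*1/2) = [9/64, 3/16)
  'b': [0/1 + 3/8*1/2, 0/1 + 3/8*3/4) = [3/16, 9/32)
  'c': [0/1 + 3/8*3/4, 0/1 + 3/8*1/1) = [9/32, 3/8) <- contains code 153/512
  emit 'c', narrow to [9/32, 3/8)
Step 3: interval [9/32, 3/8), width = 3/8 - 9/32 = 3/32
  'd': [9/32 + 3/32*0/1, 9/32 + 3/32*3/8) = [9/32, 81/256) <- contains code 153/512
  'e': [9/32 + 3/32*3/8, 9/32 + 3/32*1/2) = [81/256, 21/64)
  'b': [9/32 + 3/32*1/2, 9/32 + 3/32*3/4) = [21/64, 45/128)
  'c': [9/32 + 3/32*3/4, 9/32 + 3/32*1/1) = [45/128, 3/8)
  emit 'd', narrow to [9/32, 81/256)

Answer: 9/32 81/256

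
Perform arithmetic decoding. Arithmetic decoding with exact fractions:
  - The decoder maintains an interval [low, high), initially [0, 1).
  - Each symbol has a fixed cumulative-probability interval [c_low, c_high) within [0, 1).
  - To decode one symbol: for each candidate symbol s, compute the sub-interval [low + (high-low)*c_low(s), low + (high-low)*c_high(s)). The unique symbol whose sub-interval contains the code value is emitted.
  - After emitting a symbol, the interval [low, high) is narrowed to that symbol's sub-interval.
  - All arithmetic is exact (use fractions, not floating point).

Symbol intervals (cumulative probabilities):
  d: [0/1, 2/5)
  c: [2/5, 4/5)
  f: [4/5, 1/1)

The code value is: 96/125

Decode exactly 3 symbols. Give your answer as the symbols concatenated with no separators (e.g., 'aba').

Answer: cfc

Derivation:
Step 1: interval [0/1, 1/1), width = 1/1 - 0/1 = 1/1
  'd': [0/1 + 1/1*0/1, 0/1 + 1/1*2/5) = [0/1, 2/5)
  'c': [0/1 + 1/1*2/5, 0/1 + 1/1*4/5) = [2/5, 4/5) <- contains code 96/125
  'f': [0/1 + 1/1*4/5, 0/1 + 1/1*1/1) = [4/5, 1/1)
  emit 'c', narrow to [2/5, 4/5)
Step 2: interval [2/5, 4/5), width = 4/5 - 2/5 = 2/5
  'd': [2/5 + 2/5*0/1, 2/5 + 2/5*2/5) = [2/5, 14/25)
  'c': [2/5 + 2/5*2/5, 2/5 + 2/5*4/5) = [14/25, 18/25)
  'f': [2/5 + 2/5*4/5, 2/5 + 2/5*1/1) = [18/25, 4/5) <- contains code 96/125
  emit 'f', narrow to [18/25, 4/5)
Step 3: interval [18/25, 4/5), width = 4/5 - 18/25 = 2/25
  'd': [18/25 + 2/25*0/1, 18/25 + 2/25*2/5) = [18/25, 94/125)
  'c': [18/25 + 2/25*2/5, 18/25 + 2/25*4/5) = [94/125, 98/125) <- contains code 96/125
  'f': [18/25 + 2/25*4/5, 18/25 + 2/25*1/1) = [98/125, 4/5)
  emit 'c', narrow to [94/125, 98/125)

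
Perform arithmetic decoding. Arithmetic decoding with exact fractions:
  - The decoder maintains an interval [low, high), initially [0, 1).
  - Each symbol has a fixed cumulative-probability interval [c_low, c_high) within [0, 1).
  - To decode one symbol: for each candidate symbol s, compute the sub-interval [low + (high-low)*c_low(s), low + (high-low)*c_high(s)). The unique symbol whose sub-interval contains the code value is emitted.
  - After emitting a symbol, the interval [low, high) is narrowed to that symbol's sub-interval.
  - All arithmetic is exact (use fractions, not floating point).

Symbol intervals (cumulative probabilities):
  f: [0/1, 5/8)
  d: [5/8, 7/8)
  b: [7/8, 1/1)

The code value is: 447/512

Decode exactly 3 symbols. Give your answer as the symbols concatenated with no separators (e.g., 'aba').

Step 1: interval [0/1, 1/1), width = 1/1 - 0/1 = 1/1
  'f': [0/1 + 1/1*0/1, 0/1 + 1/1*5/8) = [0/1, 5/8)
  'd': [0/1 + 1/1*5/8, 0/1 + 1/1*7/8) = [5/8, 7/8) <- contains code 447/512
  'b': [0/1 + 1/1*7/8, 0/1 + 1/1*1/1) = [7/8, 1/1)
  emit 'd', narrow to [5/8, 7/8)
Step 2: interval [5/8, 7/8), width = 7/8 - 5/8 = 1/4
  'f': [5/8 + 1/4*0/1, 5/8 + 1/4*5/8) = [5/8, 25/32)
  'd': [5/8 + 1/4*5/8, 5/8 + 1/4*7/8) = [25/32, 27/32)
  'b': [5/8 + 1/4*7/8, 5/8 + 1/4*1/1) = [27/32, 7/8) <- contains code 447/512
  emit 'b', narrow to [27/32, 7/8)
Step 3: interval [27/32, 7/8), width = 7/8 - 27/32 = 1/32
  'f': [27/32 + 1/32*0/1, 27/32 + 1/32*5/8) = [27/32, 221/256)
  'd': [27/32 + 1/32*5/8, 27/32 + 1/32*7/8) = [221/256, 223/256)
  'b': [27/32 + 1/32*7/8, 27/32 + 1/32*1/1) = [223/256, 7/8) <- contains code 447/512
  emit 'b', narrow to [223/256, 7/8)

Answer: dbb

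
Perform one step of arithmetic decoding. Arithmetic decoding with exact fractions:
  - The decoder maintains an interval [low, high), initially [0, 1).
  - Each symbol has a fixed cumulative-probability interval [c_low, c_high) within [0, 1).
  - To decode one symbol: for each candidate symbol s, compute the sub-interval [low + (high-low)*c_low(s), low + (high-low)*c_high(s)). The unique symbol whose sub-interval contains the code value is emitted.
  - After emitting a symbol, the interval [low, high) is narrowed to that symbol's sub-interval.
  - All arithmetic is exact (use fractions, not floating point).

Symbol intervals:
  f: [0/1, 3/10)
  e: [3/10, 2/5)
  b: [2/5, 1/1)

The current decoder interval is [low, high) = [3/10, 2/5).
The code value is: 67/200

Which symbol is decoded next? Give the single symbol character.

Answer: e

Derivation:
Interval width = high − low = 2/5 − 3/10 = 1/10
Scaled code = (code − low) / width = (67/200 − 3/10) / 1/10 = 7/20
  f: [0/1, 3/10) 
  e: [3/10, 2/5) ← scaled code falls here ✓
  b: [2/5, 1/1) 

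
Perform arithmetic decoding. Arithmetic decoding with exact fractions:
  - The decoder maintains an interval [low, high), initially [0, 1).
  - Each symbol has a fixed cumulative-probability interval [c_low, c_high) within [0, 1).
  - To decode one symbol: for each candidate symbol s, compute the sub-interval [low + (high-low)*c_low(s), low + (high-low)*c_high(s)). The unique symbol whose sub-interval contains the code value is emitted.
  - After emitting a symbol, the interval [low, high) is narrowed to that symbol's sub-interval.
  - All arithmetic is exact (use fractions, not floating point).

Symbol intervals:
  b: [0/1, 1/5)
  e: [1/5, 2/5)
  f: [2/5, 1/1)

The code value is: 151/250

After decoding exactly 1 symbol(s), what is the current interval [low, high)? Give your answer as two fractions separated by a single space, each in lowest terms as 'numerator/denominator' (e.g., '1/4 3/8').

Step 1: interval [0/1, 1/1), width = 1/1 - 0/1 = 1/1
  'b': [0/1 + 1/1*0/1, 0/1 + 1/1*1/5) = [0/1, 1/5)
  'e': [0/1 + 1/1*1/5, 0/1 + 1/1*2/5) = [1/5, 2/5)
  'f': [0/1 + 1/1*2/5, 0/1 + 1/1*1/1) = [2/5, 1/1) <- contains code 151/250
  emit 'f', narrow to [2/5, 1/1)

Answer: 2/5 1/1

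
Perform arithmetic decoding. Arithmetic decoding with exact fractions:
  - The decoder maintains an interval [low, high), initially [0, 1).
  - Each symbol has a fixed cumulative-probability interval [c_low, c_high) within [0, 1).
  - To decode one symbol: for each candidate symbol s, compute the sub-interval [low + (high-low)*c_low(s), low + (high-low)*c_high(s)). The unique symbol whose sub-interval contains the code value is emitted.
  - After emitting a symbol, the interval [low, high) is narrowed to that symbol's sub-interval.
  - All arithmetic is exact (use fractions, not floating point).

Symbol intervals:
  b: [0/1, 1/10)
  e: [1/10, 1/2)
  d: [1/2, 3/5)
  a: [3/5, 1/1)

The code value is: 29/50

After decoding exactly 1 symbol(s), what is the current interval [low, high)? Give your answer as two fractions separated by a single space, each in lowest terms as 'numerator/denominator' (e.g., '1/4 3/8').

Answer: 1/2 3/5

Derivation:
Step 1: interval [0/1, 1/1), width = 1/1 - 0/1 = 1/1
  'b': [0/1 + 1/1*0/1, 0/1 + 1/1*1/10) = [0/1, 1/10)
  'e': [0/1 + 1/1*1/10, 0/1 + 1/1*1/2) = [1/10, 1/2)
  'd': [0/1 + 1/1*1/2, 0/1 + 1/1*3/5) = [1/2, 3/5) <- contains code 29/50
  'a': [0/1 + 1/1*3/5, 0/1 + 1/1*1/1) = [3/5, 1/1)
  emit 'd', narrow to [1/2, 3/5)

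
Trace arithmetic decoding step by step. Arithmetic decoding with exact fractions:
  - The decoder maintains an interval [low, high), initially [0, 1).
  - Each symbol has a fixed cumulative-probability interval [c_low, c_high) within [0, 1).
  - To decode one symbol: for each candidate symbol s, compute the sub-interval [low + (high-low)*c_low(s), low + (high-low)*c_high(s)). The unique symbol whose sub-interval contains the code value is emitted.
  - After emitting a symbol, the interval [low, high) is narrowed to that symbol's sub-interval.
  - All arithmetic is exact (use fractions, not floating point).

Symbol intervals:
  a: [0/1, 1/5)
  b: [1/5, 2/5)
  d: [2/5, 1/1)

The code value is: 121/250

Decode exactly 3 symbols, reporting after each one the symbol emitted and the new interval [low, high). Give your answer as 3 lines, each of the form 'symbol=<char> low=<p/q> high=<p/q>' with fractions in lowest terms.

Step 1: interval [0/1, 1/1), width = 1/1 - 0/1 = 1/1
  'a': [0/1 + 1/1*0/1, 0/1 + 1/1*1/5) = [0/1, 1/5)
  'b': [0/1 + 1/1*1/5, 0/1 + 1/1*2/5) = [1/5, 2/5)
  'd': [0/1 + 1/1*2/5, 0/1 + 1/1*1/1) = [2/5, 1/1) <- contains code 121/250
  emit 'd', narrow to [2/5, 1/1)
Step 2: interval [2/5, 1/1), width = 1/1 - 2/5 = 3/5
  'a': [2/5 + 3/5*0/1, 2/5 + 3/5*1/5) = [2/5, 13/25) <- contains code 121/250
  'b': [2/5 + 3/5*1/5, 2/5 + 3/5*2/5) = [13/25, 16/25)
  'd': [2/5 + 3/5*2/5, 2/5 + 3/5*1/1) = [16/25, 1/1)
  emit 'a', narrow to [2/5, 13/25)
Step 3: interval [2/5, 13/25), width = 13/25 - 2/5 = 3/25
  'a': [2/5 + 3/25*0/1, 2/5 + 3/25*1/5) = [2/5, 53/125)
  'b': [2/5 + 3/25*1/5, 2/5 + 3/25*2/5) = [53/125, 56/125)
  'd': [2/5 + 3/25*2/5, 2/5 + 3/25*1/1) = [56/125, 13/25) <- contains code 121/250
  emit 'd', narrow to [56/125, 13/25)

Answer: symbol=d low=2/5 high=1/1
symbol=a low=2/5 high=13/25
symbol=d low=56/125 high=13/25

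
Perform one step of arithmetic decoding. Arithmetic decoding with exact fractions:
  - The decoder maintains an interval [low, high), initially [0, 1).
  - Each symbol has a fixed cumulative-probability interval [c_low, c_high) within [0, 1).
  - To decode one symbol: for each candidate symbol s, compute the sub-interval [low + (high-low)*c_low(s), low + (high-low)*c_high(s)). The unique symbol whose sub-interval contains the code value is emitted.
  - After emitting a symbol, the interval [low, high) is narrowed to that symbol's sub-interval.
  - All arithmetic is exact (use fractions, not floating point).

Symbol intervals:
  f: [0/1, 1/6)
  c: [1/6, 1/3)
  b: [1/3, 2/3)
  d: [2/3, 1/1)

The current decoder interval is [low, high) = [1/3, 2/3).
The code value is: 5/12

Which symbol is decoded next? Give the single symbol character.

Interval width = high − low = 2/3 − 1/3 = 1/3
Scaled code = (code − low) / width = (5/12 − 1/3) / 1/3 = 1/4
  f: [0/1, 1/6) 
  c: [1/6, 1/3) ← scaled code falls here ✓
  b: [1/3, 2/3) 
  d: [2/3, 1/1) 

Answer: c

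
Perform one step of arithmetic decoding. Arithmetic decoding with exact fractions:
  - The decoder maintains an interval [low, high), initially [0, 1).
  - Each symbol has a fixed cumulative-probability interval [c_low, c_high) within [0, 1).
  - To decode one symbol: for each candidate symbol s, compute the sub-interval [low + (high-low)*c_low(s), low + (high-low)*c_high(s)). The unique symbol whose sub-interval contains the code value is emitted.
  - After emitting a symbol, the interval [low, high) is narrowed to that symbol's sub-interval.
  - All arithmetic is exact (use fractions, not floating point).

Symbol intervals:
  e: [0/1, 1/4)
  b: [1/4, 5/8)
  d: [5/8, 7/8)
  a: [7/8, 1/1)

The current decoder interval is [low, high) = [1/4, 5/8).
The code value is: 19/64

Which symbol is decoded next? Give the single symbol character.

Answer: e

Derivation:
Interval width = high − low = 5/8 − 1/4 = 3/8
Scaled code = (code − low) / width = (19/64 − 1/4) / 3/8 = 1/8
  e: [0/1, 1/4) ← scaled code falls here ✓
  b: [1/4, 5/8) 
  d: [5/8, 7/8) 
  a: [7/8, 1/1) 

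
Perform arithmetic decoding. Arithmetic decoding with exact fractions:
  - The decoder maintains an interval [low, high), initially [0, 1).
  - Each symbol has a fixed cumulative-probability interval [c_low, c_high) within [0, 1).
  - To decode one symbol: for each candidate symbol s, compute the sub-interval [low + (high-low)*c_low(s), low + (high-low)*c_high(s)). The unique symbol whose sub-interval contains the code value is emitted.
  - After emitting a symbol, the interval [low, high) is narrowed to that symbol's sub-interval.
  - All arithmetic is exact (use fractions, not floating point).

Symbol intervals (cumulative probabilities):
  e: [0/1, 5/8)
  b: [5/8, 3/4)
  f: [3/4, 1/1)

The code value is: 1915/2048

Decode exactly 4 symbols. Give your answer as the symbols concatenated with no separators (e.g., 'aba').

Answer: fbfb

Derivation:
Step 1: interval [0/1, 1/1), width = 1/1 - 0/1 = 1/1
  'e': [0/1 + 1/1*0/1, 0/1 + 1/1*5/8) = [0/1, 5/8)
  'b': [0/1 + 1/1*5/8, 0/1 + 1/1*3/4) = [5/8, 3/4)
  'f': [0/1 + 1/1*3/4, 0/1 + 1/1*1/1) = [3/4, 1/1) <- contains code 1915/2048
  emit 'f', narrow to [3/4, 1/1)
Step 2: interval [3/4, 1/1), width = 1/1 - 3/4 = 1/4
  'e': [3/4 + 1/4*0/1, 3/4 + 1/4*5/8) = [3/4, 29/32)
  'b': [3/4 + 1/4*5/8, 3/4 + 1/4*3/4) = [29/32, 15/16) <- contains code 1915/2048
  'f': [3/4 + 1/4*3/4, 3/4 + 1/4*1/1) = [15/16, 1/1)
  emit 'b', narrow to [29/32, 15/16)
Step 3: interval [29/32, 15/16), width = 15/16 - 29/32 = 1/32
  'e': [29/32 + 1/32*0/1, 29/32 + 1/32*5/8) = [29/32, 237/256)
  'b': [29/32 + 1/32*5/8, 29/32 + 1/32*3/4) = [237/256, 119/128)
  'f': [29/32 + 1/32*3/4, 29/32 + 1/32*1/1) = [119/128, 15/16) <- contains code 1915/2048
  emit 'f', narrow to [119/128, 15/16)
Step 4: interval [119/128, 15/16), width = 15/16 - 119/128 = 1/128
  'e': [119/128 + 1/128*0/1, 119/128 + 1/128*5/8) = [119/128, 957/1024)
  'b': [119/128 + 1/128*5/8, 119/128 + 1/128*3/4) = [957/1024, 479/512) <- contains code 1915/2048
  'f': [119/128 + 1/128*3/4, 119/128 + 1/128*1/1) = [479/512, 15/16)
  emit 'b', narrow to [957/1024, 479/512)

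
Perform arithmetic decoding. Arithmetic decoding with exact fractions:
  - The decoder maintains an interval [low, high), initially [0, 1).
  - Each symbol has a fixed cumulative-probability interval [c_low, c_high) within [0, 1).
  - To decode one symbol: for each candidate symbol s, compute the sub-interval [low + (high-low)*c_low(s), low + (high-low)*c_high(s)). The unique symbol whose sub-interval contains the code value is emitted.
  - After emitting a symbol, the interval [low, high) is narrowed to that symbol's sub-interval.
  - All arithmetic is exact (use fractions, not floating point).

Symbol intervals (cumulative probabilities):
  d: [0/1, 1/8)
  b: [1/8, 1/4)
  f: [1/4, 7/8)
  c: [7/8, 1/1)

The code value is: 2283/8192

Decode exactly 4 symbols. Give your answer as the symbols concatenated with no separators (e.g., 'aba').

Step 1: interval [0/1, 1/1), width = 1/1 - 0/1 = 1/1
  'd': [0/1 + 1/1*0/1, 0/1 + 1/1*1/8) = [0/1, 1/8)
  'b': [0/1 + 1/1*1/8, 0/1 + 1/1*1/4) = [1/8, 1/4)
  'f': [0/1 + 1/1*1/4, 0/1 + 1/1*7/8) = [1/4, 7/8) <- contains code 2283/8192
  'c': [0/1 + 1/1*7/8, 0/1 + 1/1*1/1) = [7/8, 1/1)
  emit 'f', narrow to [1/4, 7/8)
Step 2: interval [1/4, 7/8), width = 7/8 - 1/4 = 5/8
  'd': [1/4 + 5/8*0/1, 1/4 + 5/8*1/8) = [1/4, 21/64) <- contains code 2283/8192
  'b': [1/4 + 5/8*1/8, 1/4 + 5/8*1/4) = [21/64, 13/32)
  'f': [1/4 + 5/8*1/4, 1/4 + 5/8*7/8) = [13/32, 51/64)
  'c': [1/4 + 5/8*7/8, 1/4 + 5/8*1/1) = [51/64, 7/8)
  emit 'd', narrow to [1/4, 21/64)
Step 3: interval [1/4, 21/64), width = 21/64 - 1/4 = 5/64
  'd': [1/4 + 5/64*0/1, 1/4 + 5/64*1/8) = [1/4, 133/512)
  'b': [1/4 + 5/64*1/8, 1/4 + 5/64*1/4) = [133/512, 69/256)
  'f': [1/4 + 5/64*1/4, 1/4 + 5/64*7/8) = [69/256, 163/512) <- contains code 2283/8192
  'c': [1/4 + 5/64*7/8, 1/4 + 5/64*1/1) = [163/512, 21/64)
  emit 'f', narrow to [69/256, 163/512)
Step 4: interval [69/256, 163/512), width = 163/512 - 69/256 = 25/512
  'd': [69/256 + 25/512*0/1, 69/256 + 25/512*1/8) = [69/256, 1129/4096)
  'b': [69/256 + 25/512*1/8, 69/256 + 25/512*1/4) = [1129/4096, 577/2048) <- contains code 2283/8192
  'f': [69/256 + 25/512*1/4, 69/256 + 25/512*7/8) = [577/2048, 1279/4096)
  'c': [69/256 + 25/512*7/8, 69/256 + 25/512*1/1) = [1279/4096, 163/512)
  emit 'b', narrow to [1129/4096, 577/2048)

Answer: fdfb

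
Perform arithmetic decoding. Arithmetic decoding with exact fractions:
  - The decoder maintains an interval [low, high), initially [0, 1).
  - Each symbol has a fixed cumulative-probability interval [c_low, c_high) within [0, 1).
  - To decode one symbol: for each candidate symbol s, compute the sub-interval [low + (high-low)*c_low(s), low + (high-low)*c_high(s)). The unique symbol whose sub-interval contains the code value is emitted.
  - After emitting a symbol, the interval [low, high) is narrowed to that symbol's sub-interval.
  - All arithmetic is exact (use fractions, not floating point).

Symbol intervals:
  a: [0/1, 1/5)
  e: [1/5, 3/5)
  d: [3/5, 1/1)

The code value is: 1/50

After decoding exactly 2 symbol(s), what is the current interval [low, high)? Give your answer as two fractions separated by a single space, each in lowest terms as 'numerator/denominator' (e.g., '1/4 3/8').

Step 1: interval [0/1, 1/1), width = 1/1 - 0/1 = 1/1
  'a': [0/1 + 1/1*0/1, 0/1 + 1/1*1/5) = [0/1, 1/5) <- contains code 1/50
  'e': [0/1 + 1/1*1/5, 0/1 + 1/1*3/5) = [1/5, 3/5)
  'd': [0/1 + 1/1*3/5, 0/1 + 1/1*1/1) = [3/5, 1/1)
  emit 'a', narrow to [0/1, 1/5)
Step 2: interval [0/1, 1/5), width = 1/5 - 0/1 = 1/5
  'a': [0/1 + 1/5*0/1, 0/1 + 1/5*1/5) = [0/1, 1/25) <- contains code 1/50
  'e': [0/1 + 1/5*1/5, 0/1 + 1/5*3/5) = [1/25, 3/25)
  'd': [0/1 + 1/5*3/5, 0/1 + 1/5*1/1) = [3/25, 1/5)
  emit 'a', narrow to [0/1, 1/25)

Answer: 0/1 1/25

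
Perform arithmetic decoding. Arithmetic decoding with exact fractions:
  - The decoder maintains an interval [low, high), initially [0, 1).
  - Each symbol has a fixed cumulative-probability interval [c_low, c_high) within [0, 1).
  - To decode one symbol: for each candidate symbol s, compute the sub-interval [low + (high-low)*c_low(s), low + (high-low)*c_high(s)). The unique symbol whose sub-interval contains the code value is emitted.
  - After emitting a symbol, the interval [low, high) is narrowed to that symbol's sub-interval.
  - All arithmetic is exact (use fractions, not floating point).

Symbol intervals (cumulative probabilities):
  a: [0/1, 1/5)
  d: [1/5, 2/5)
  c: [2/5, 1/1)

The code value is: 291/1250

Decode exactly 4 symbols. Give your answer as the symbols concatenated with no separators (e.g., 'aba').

Step 1: interval [0/1, 1/1), width = 1/1 - 0/1 = 1/1
  'a': [0/1 + 1/1*0/1, 0/1 + 1/1*1/5) = [0/1, 1/5)
  'd': [0/1 + 1/1*1/5, 0/1 + 1/1*2/5) = [1/5, 2/5) <- contains code 291/1250
  'c': [0/1 + 1/1*2/5, 0/1 + 1/1*1/1) = [2/5, 1/1)
  emit 'd', narrow to [1/5, 2/5)
Step 2: interval [1/5, 2/5), width = 2/5 - 1/5 = 1/5
  'a': [1/5 + 1/5*0/1, 1/5 + 1/5*1/5) = [1/5, 6/25) <- contains code 291/1250
  'd': [1/5 + 1/5*1/5, 1/5 + 1/5*2/5) = [6/25, 7/25)
  'c': [1/5 + 1/5*2/5, 1/5 + 1/5*1/1) = [7/25, 2/5)
  emit 'a', narrow to [1/5, 6/25)
Step 3: interval [1/5, 6/25), width = 6/25 - 1/5 = 1/25
  'a': [1/5 + 1/25*0/1, 1/5 + 1/25*1/5) = [1/5, 26/125)
  'd': [1/5 + 1/25*1/5, 1/5 + 1/25*2/5) = [26/125, 27/125)
  'c': [1/5 + 1/25*2/5, 1/5 + 1/25*1/1) = [27/125, 6/25) <- contains code 291/1250
  emit 'c', narrow to [27/125, 6/25)
Step 4: interval [27/125, 6/25), width = 6/25 - 27/125 = 3/125
  'a': [27/125 + 3/125*0/1, 27/125 + 3/125*1/5) = [27/125, 138/625)
  'd': [27/125 + 3/125*1/5, 27/125 + 3/125*2/5) = [138/625, 141/625)
  'c': [27/125 + 3/125*2/5, 27/125 + 3/125*1/1) = [141/625, 6/25) <- contains code 291/1250
  emit 'c', narrow to [141/625, 6/25)

Answer: dacc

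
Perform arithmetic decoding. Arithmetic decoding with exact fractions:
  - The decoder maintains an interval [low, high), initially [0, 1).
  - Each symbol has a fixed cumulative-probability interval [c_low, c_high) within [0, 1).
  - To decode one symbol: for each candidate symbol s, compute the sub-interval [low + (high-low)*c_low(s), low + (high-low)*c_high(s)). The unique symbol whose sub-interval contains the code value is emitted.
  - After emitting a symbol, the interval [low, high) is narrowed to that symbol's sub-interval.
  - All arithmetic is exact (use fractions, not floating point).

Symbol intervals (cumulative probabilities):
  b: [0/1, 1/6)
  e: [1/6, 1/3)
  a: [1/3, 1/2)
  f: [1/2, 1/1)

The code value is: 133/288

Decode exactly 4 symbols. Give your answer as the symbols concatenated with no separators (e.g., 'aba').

Answer: affb

Derivation:
Step 1: interval [0/1, 1/1), width = 1/1 - 0/1 = 1/1
  'b': [0/1 + 1/1*0/1, 0/1 + 1/1*1/6) = [0/1, 1/6)
  'e': [0/1 + 1/1*1/6, 0/1 + 1/1*1/3) = [1/6, 1/3)
  'a': [0/1 + 1/1*1/3, 0/1 + 1/1*1/2) = [1/3, 1/2) <- contains code 133/288
  'f': [0/1 + 1/1*1/2, 0/1 + 1/1*1/1) = [1/2, 1/1)
  emit 'a', narrow to [1/3, 1/2)
Step 2: interval [1/3, 1/2), width = 1/2 - 1/3 = 1/6
  'b': [1/3 + 1/6*0/1, 1/3 + 1/6*1/6) = [1/3, 13/36)
  'e': [1/3 + 1/6*1/6, 1/3 + 1/6*1/3) = [13/36, 7/18)
  'a': [1/3 + 1/6*1/3, 1/3 + 1/6*1/2) = [7/18, 5/12)
  'f': [1/3 + 1/6*1/2, 1/3 + 1/6*1/1) = [5/12, 1/2) <- contains code 133/288
  emit 'f', narrow to [5/12, 1/2)
Step 3: interval [5/12, 1/2), width = 1/2 - 5/12 = 1/12
  'b': [5/12 + 1/12*0/1, 5/12 + 1/12*1/6) = [5/12, 31/72)
  'e': [5/12 + 1/12*1/6, 5/12 + 1/12*1/3) = [31/72, 4/9)
  'a': [5/12 + 1/12*1/3, 5/12 + 1/12*1/2) = [4/9, 11/24)
  'f': [5/12 + 1/12*1/2, 5/12 + 1/12*1/1) = [11/24, 1/2) <- contains code 133/288
  emit 'f', narrow to [11/24, 1/2)
Step 4: interval [11/24, 1/2), width = 1/2 - 11/24 = 1/24
  'b': [11/24 + 1/24*0/1, 11/24 + 1/24*1/6) = [11/24, 67/144) <- contains code 133/288
  'e': [11/24 + 1/24*1/6, 11/24 + 1/24*1/3) = [67/144, 17/36)
  'a': [11/24 + 1/24*1/3, 11/24 + 1/24*1/2) = [17/36, 23/48)
  'f': [11/24 + 1/24*1/2, 11/24 + 1/24*1/1) = [23/48, 1/2)
  emit 'b', narrow to [11/24, 67/144)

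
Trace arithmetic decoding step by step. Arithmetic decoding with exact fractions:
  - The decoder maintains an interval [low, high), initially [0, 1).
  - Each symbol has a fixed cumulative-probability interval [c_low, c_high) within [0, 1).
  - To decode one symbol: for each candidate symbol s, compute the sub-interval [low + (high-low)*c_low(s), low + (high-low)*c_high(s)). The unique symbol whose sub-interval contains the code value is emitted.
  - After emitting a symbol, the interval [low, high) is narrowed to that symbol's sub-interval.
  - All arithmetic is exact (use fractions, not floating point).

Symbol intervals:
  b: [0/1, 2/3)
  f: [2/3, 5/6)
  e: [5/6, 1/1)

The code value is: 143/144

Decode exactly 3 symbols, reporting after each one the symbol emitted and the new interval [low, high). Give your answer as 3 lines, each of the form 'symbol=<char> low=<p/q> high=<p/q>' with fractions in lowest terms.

Step 1: interval [0/1, 1/1), width = 1/1 - 0/1 = 1/1
  'b': [0/1 + 1/1*0/1, 0/1 + 1/1*2/3) = [0/1, 2/3)
  'f': [0/1 + 1/1*2/3, 0/1 + 1/1*5/6) = [2/3, 5/6)
  'e': [0/1 + 1/1*5/6, 0/1 + 1/1*1/1) = [5/6, 1/1) <- contains code 143/144
  emit 'e', narrow to [5/6, 1/1)
Step 2: interval [5/6, 1/1), width = 1/1 - 5/6 = 1/6
  'b': [5/6 + 1/6*0/1, 5/6 + 1/6*2/3) = [5/6, 17/18)
  'f': [5/6 + 1/6*2/3, 5/6 + 1/6*5/6) = [17/18, 35/36)
  'e': [5/6 + 1/6*5/6, 5/6 + 1/6*1/1) = [35/36, 1/1) <- contains code 143/144
  emit 'e', narrow to [35/36, 1/1)
Step 3: interval [35/36, 1/1), width = 1/1 - 35/36 = 1/36
  'b': [35/36 + 1/36*0/1, 35/36 + 1/36*2/3) = [35/36, 107/108)
  'f': [35/36 + 1/36*2/3, 35/36 + 1/36*5/6) = [107/108, 215/216) <- contains code 143/144
  'e': [35/36 + 1/36*5/6, 35/36 + 1/36*1/1) = [215/216, 1/1)
  emit 'f', narrow to [107/108, 215/216)

Answer: symbol=e low=5/6 high=1/1
symbol=e low=35/36 high=1/1
symbol=f low=107/108 high=215/216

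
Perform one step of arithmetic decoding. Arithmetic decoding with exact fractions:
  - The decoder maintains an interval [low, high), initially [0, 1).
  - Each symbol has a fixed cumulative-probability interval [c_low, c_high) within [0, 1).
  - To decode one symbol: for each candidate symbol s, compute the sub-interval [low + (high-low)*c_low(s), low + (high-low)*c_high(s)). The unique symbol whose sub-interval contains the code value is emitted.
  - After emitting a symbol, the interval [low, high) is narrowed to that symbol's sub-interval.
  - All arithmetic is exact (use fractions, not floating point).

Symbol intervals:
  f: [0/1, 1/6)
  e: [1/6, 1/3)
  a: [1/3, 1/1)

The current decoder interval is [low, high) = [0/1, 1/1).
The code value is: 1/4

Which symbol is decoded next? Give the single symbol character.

Answer: e

Derivation:
Interval width = high − low = 1/1 − 0/1 = 1/1
Scaled code = (code − low) / width = (1/4 − 0/1) / 1/1 = 1/4
  f: [0/1, 1/6) 
  e: [1/6, 1/3) ← scaled code falls here ✓
  a: [1/3, 1/1) 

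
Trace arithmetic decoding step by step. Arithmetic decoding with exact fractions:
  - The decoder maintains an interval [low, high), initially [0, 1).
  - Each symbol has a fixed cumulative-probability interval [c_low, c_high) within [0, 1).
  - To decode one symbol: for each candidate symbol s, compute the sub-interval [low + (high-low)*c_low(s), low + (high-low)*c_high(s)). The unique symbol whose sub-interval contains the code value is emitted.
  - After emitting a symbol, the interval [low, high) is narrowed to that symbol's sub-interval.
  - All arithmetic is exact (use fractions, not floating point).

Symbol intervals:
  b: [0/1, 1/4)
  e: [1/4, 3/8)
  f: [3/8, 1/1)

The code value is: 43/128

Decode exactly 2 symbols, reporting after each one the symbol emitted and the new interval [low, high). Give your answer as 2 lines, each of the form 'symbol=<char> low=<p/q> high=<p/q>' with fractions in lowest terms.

Step 1: interval [0/1, 1/1), width = 1/1 - 0/1 = 1/1
  'b': [0/1 + 1/1*0/1, 0/1 + 1/1*1/4) = [0/1, 1/4)
  'e': [0/1 + 1/1*1/4, 0/1 + 1/1*3/8) = [1/4, 3/8) <- contains code 43/128
  'f': [0/1 + 1/1*3/8, 0/1 + 1/1*1/1) = [3/8, 1/1)
  emit 'e', narrow to [1/4, 3/8)
Step 2: interval [1/4, 3/8), width = 3/8 - 1/4 = 1/8
  'b': [1/4 + 1/8*0/1, 1/4 + 1/8*1/4) = [1/4, 9/32)
  'e': [1/4 + 1/8*1/4, 1/4 + 1/8*3/8) = [9/32, 19/64)
  'f': [1/4 + 1/8*3/8, 1/4 + 1/8*1/1) = [19/64, 3/8) <- contains code 43/128
  emit 'f', narrow to [19/64, 3/8)

Answer: symbol=e low=1/4 high=3/8
symbol=f low=19/64 high=3/8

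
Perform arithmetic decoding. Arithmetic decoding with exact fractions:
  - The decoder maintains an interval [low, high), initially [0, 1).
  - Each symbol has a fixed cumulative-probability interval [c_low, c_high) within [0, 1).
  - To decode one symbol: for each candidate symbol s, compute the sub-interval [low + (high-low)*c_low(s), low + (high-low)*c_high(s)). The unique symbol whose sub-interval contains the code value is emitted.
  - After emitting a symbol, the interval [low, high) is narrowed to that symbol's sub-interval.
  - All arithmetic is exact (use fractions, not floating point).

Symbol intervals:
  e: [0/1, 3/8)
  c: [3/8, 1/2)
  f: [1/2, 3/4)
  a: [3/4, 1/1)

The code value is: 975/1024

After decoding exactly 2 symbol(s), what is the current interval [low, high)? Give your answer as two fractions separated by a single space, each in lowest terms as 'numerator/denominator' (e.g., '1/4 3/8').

Step 1: interval [0/1, 1/1), width = 1/1 - 0/1 = 1/1
  'e': [0/1 + 1/1*0/1, 0/1 + 1/1*3/8) = [0/1, 3/8)
  'c': [0/1 + 1/1*3/8, 0/1 + 1/1*1/2) = [3/8, 1/2)
  'f': [0/1 + 1/1*1/2, 0/1 + 1/1*3/4) = [1/2, 3/4)
  'a': [0/1 + 1/1*3/4, 0/1 + 1/1*1/1) = [3/4, 1/1) <- contains code 975/1024
  emit 'a', narrow to [3/4, 1/1)
Step 2: interval [3/4, 1/1), width = 1/1 - 3/4 = 1/4
  'e': [3/4 + 1/4*0/1, 3/4 + 1/4*3/8) = [3/4, 27/32)
  'c': [3/4 + 1/4*3/8, 3/4 + 1/4*1/2) = [27/32, 7/8)
  'f': [3/4 + 1/4*1/2, 3/4 + 1/4*3/4) = [7/8, 15/16)
  'a': [3/4 + 1/4*3/4, 3/4 + 1/4*1/1) = [15/16, 1/1) <- contains code 975/1024
  emit 'a', narrow to [15/16, 1/1)

Answer: 15/16 1/1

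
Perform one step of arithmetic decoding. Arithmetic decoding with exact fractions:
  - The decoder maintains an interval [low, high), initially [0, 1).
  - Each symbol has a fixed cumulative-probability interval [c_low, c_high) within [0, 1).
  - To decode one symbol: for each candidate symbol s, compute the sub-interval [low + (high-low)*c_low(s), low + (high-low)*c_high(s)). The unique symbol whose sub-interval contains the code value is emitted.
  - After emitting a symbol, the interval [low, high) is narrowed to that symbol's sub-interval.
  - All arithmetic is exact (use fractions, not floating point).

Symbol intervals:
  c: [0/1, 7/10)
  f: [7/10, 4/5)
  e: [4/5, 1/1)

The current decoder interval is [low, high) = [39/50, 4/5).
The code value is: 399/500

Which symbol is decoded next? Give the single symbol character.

Answer: e

Derivation:
Interval width = high − low = 4/5 − 39/50 = 1/50
Scaled code = (code − low) / width = (399/500 − 39/50) / 1/50 = 9/10
  c: [0/1, 7/10) 
  f: [7/10, 4/5) 
  e: [4/5, 1/1) ← scaled code falls here ✓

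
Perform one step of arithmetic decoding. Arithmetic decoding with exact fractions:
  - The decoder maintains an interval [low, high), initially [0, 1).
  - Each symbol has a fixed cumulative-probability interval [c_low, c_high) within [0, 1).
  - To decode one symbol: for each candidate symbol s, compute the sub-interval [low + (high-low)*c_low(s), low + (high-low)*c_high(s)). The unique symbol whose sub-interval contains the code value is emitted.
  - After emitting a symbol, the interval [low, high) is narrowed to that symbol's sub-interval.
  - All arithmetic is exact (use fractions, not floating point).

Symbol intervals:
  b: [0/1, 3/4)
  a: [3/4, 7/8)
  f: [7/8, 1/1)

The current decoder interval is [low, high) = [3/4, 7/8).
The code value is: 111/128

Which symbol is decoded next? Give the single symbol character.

Answer: f

Derivation:
Interval width = high − low = 7/8 − 3/4 = 1/8
Scaled code = (code − low) / width = (111/128 − 3/4) / 1/8 = 15/16
  b: [0/1, 3/4) 
  a: [3/4, 7/8) 
  f: [7/8, 1/1) ← scaled code falls here ✓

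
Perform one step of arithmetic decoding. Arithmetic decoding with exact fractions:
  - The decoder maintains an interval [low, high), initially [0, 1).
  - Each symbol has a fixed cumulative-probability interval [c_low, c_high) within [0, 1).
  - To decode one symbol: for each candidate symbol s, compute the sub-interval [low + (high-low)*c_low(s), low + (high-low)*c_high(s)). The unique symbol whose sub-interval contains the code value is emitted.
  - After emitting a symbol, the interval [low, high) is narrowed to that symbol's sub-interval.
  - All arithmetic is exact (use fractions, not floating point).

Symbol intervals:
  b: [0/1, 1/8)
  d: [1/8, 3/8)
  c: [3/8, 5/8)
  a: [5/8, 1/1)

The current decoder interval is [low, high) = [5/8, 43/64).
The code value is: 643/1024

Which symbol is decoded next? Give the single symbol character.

Answer: b

Derivation:
Interval width = high − low = 43/64 − 5/8 = 3/64
Scaled code = (code − low) / width = (643/1024 − 5/8) / 3/64 = 1/16
  b: [0/1, 1/8) ← scaled code falls here ✓
  d: [1/8, 3/8) 
  c: [3/8, 5/8) 
  a: [5/8, 1/1) 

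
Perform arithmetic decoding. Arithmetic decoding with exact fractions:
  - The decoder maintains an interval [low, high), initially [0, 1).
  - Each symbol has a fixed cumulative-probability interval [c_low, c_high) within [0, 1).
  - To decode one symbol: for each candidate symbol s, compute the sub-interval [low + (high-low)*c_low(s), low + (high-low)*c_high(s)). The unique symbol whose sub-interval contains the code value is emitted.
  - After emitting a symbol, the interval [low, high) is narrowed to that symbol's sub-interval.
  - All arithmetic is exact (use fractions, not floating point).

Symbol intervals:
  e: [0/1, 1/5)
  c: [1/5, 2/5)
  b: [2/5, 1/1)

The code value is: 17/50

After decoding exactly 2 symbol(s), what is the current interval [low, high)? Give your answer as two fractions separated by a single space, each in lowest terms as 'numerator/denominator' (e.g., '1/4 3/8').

Step 1: interval [0/1, 1/1), width = 1/1 - 0/1 = 1/1
  'e': [0/1 + 1/1*0/1, 0/1 + 1/1*1/5) = [0/1, 1/5)
  'c': [0/1 + 1/1*1/5, 0/1 + 1/1*2/5) = [1/5, 2/5) <- contains code 17/50
  'b': [0/1 + 1/1*2/5, 0/1 + 1/1*1/1) = [2/5, 1/1)
  emit 'c', narrow to [1/5, 2/5)
Step 2: interval [1/5, 2/5), width = 2/5 - 1/5 = 1/5
  'e': [1/5 + 1/5*0/1, 1/5 + 1/5*1/5) = [1/5, 6/25)
  'c': [1/5 + 1/5*1/5, 1/5 + 1/5*2/5) = [6/25, 7/25)
  'b': [1/5 + 1/5*2/5, 1/5 + 1/5*1/1) = [7/25, 2/5) <- contains code 17/50
  emit 'b', narrow to [7/25, 2/5)

Answer: 7/25 2/5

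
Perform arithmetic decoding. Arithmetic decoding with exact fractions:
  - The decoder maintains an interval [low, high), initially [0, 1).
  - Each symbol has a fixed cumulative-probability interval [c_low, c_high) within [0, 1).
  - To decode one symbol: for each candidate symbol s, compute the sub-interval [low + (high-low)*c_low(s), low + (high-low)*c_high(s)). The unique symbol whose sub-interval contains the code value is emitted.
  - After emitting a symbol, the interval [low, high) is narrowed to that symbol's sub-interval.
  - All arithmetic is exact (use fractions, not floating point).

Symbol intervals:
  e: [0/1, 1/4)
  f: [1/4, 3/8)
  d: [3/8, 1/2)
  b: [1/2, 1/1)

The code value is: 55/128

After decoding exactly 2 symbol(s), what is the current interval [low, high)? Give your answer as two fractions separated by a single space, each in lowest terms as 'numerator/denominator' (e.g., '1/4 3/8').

Answer: 27/64 7/16

Derivation:
Step 1: interval [0/1, 1/1), width = 1/1 - 0/1 = 1/1
  'e': [0/1 + 1/1*0/1, 0/1 + 1/1*1/4) = [0/1, 1/4)
  'f': [0/1 + 1/1*1/4, 0/1 + 1/1*3/8) = [1/4, 3/8)
  'd': [0/1 + 1/1*3/8, 0/1 + 1/1*1/2) = [3/8, 1/2) <- contains code 55/128
  'b': [0/1 + 1/1*1/2, 0/1 + 1/1*1/1) = [1/2, 1/1)
  emit 'd', narrow to [3/8, 1/2)
Step 2: interval [3/8, 1/2), width = 1/2 - 3/8 = 1/8
  'e': [3/8 + 1/8*0/1, 3/8 + 1/8*1/4) = [3/8, 13/32)
  'f': [3/8 + 1/8*1/4, 3/8 + 1/8*3/8) = [13/32, 27/64)
  'd': [3/8 + 1/8*3/8, 3/8 + 1/8*1/2) = [27/64, 7/16) <- contains code 55/128
  'b': [3/8 + 1/8*1/2, 3/8 + 1/8*1/1) = [7/16, 1/2)
  emit 'd', narrow to [27/64, 7/16)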